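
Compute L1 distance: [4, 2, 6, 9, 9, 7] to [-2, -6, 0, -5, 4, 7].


d = |4+ 2| + |2+ 6| + |6-0| + |9+ 5| + |9-4| + |7-7|
  = 6 + 8 + 6 + 14 + 5 + 0
  = 39

39


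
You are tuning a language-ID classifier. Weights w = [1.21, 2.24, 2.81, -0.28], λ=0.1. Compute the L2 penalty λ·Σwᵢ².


‖w‖₂² = (1.21)² + (2.24)² + (2.81)² + (-0.28)²
     = 1.4641 + 5.0176 + 7.8961 + 0.0784
     = 14.4562
λ·‖w‖₂² = 0.1·14.4562 = 1.44562

1.44562


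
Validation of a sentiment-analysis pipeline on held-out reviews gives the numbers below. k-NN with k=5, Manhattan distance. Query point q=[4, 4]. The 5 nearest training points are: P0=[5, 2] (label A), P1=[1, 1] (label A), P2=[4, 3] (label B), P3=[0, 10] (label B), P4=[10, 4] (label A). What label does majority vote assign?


d(q,P0) = 3  (label A)
d(q,P1) = 6  (label A)
d(q,P2) = 1  (label B)
d(q,P3) = 10  (label B)
d(q,P4) = 6  (label A)
Votes: A=3, B=2
Majority → A

A


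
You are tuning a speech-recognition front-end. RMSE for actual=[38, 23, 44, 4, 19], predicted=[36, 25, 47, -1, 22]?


MSE = 51/5 = 10.2
RMSE = √(51/5) = 3.1937

3.1937


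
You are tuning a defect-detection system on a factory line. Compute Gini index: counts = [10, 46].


Probabilities: [10/56, 46/56] ≈ [0.1786, 0.8214]
Σpᵢ² = (100 + 2116)/56² = 2216/3136
Gini = 1 - Σpᵢ² = 1 - 2216/3136 = 0.2934

0.2934


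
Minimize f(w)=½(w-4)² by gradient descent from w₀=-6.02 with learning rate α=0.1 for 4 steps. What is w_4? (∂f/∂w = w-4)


step 1: grad = -6.02-4 = -10.02; w = -6.02 - 0.1·(-10.02) = -5.018
step 2: grad = -5.018-4 = -9.018; w = -5.018 - 0.1·(-9.018) = -4.1162
step 3: grad = -4.1162-4 = -8.1162; w = -4.1162 - 0.1·(-8.1162) = -3.30458
step 4: grad = -3.30458-4 = -7.30458; w = -3.30458 - 0.1·(-7.30458) = -2.574122

-2.574122


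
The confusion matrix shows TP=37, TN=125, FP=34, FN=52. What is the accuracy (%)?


Accuracy = (TP+TN)/(TP+TN+FP+FN)
= (37+125)/(248)
= 162/248 = 65.32%

65.32%


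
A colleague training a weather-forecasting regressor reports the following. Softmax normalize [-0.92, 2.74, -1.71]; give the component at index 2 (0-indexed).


Exponentials: e^-0.92=0.3985, e^2.74=15.487, e^-1.71=0.1809
Sum = 16.0664
Softmax = [0.0248, 0.9639, 0.0113]
p[2] = 0.1809/16.0664 = 0.0113

0.0113


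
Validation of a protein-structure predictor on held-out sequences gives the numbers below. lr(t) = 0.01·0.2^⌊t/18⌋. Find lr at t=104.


n_drops = ⌊104/18⌋ = 5
lr = 0.01·0.2^5 = 0.01·0.00032 = 0.0000032

0.0000032


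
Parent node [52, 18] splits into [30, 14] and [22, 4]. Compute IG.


Parent = [52, 18], H_parent = 0.8224
H_left = 0.9024 (n=44), H_right = 0.6194 (n=26)
H_children = (44/70)·0.9024 + (26/70)·0.6194 = 0.7973
IG = 0.8224 - 0.7973 = 0.0251

0.0251


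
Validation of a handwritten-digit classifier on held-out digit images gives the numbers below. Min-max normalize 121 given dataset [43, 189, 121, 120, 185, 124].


min=43, max=189
(121-43)/(189-43) = 78/146 = 0.5342

0.5342


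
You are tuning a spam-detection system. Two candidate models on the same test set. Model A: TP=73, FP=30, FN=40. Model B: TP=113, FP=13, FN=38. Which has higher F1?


Model A: P=73/103=0.7087, R=73/113=0.646, F1=2PR/(P+R)=2TP/(2TP+FP+FN)=146/216=0.6759
Model B: P=113/126=0.8968, R=113/151=0.7483, F1=2PR/(P+R)=2TP/(2TP+FP+FN)=226/277=0.8159
0.6759 < 0.8159 → Model B

Model B


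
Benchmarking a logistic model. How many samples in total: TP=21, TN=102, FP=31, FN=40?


Total = TP + TN + FP + FN
= 21 + 102 + 31 + 40
= 194
(Predicted positive: 52, predicted negative: 142)

194


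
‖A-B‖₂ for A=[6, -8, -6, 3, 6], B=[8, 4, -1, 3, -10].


d = √((6-8)² + (-8-4)² + (-6+ 1)² + (3-3)² + (6+ 10)²)
  = √(4 + 144 + 25 + 0 + 256)
  = √429 = 20.7123

20.7123


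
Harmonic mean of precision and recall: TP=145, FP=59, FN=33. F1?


Precision = 145/204 = 0.7108
Recall = 145/178 = 0.8146
F1 = 2·P·R/(P+R) = 2·TP/(2·TP+FP+FN) = 290/(290+59+33) = 290/382 = 0.7592

0.7592


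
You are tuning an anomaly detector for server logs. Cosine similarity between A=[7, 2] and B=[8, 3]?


A·B = 7·8 + 2·3 = 62
‖A‖ = √53 = 7.2801, ‖B‖ = √73 = 8.544
cos = 62/(√53·√73) = 62/√3869 = 0.9968

0.9968


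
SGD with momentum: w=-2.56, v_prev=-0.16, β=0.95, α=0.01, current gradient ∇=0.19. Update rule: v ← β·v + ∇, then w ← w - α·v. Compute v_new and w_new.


v_new = 0.95·-0.16 + 0.19 = -0.152 + 0.19 = 0.038
w_new = -2.56 - 0.01·0.038 = -2.56 - 0.00038 = -2.56038

v_new=0.038, w_new=-2.56038


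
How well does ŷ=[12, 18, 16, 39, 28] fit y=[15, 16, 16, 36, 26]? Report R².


ȳ = 21.8
SS_res = Σ(y-ŷ)² = 26
SS_tot = Σ(y-ȳ)² = 332.8
R² = 1 - SS_res/SS_tot = 1 - 0.0781 = 0.9219

0.9219


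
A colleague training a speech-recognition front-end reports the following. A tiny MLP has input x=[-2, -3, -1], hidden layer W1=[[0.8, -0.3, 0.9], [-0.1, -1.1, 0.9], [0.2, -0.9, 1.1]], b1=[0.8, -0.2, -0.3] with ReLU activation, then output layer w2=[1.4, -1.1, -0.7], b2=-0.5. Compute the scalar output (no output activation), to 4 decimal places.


z1[0] = (0.8)·(-2) + (-0.3)·(-3) + (0.9)·(-1) + 0.8 = -0.8
z1[1] = (-0.1)·(-2) + (-1.1)·(-3) + (0.9)·(-1) - 0.2 = 2.4
z1[2] = (0.2)·(-2) + (-0.9)·(-3) + (1.1)·(-1) - 0.3 = 0.9
h = ReLU(z1) = [0.0, 2.4, 0.9]
output = (1.4)·(0.0) + (-1.1)·(2.4) + (-0.7)·(0.9) - 0.5 = -3.77

-3.77


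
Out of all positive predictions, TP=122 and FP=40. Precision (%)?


Precision = TP/(TP+FP)
= 122/(122+40)
= 122/162 = 75.31%

75.31%


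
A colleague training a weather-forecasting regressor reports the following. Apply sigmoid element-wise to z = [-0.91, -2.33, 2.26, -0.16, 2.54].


σ(-0.91) = 1/(1+e^0.91) = 0.287
σ(-2.33) = 1/(1+e^2.33) = 0.0887
σ(2.26) = 1/(1+e^-2.26) = 0.9055
σ(-0.16) = 1/(1+e^0.16) = 0.4601
σ(2.54) = 1/(1+e^-2.54) = 0.9269
result = [0.287, 0.0887, 0.9055, 0.4601, 0.9269]

[0.287, 0.0887, 0.9055, 0.4601, 0.9269]


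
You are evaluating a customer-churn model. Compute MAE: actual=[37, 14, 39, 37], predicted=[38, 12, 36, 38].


Absolute errors: |37-38|=1, |14-12|=2, |39-36|=3, |37-38|=1
Sum = 7
MAE = 7/4 = 7/4

7/4


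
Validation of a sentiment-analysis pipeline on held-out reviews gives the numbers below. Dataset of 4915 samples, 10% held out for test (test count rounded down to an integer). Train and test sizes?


Test = ⌊4915·10/100⌋ = 491
Train = 4915 - 491 = 4424

Train: 4424, Test: 491


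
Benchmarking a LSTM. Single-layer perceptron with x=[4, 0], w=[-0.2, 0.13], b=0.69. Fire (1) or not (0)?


z = (4)·(-0.2) + (0)·(0.13) + 0.69
  = -0.11
step(z) = 0 (z<0)

0


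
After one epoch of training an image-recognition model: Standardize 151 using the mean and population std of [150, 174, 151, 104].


μ = 144.75, σ = 25.4104
z = (151 - 144.75)/25.4104 = 0.246

0.246


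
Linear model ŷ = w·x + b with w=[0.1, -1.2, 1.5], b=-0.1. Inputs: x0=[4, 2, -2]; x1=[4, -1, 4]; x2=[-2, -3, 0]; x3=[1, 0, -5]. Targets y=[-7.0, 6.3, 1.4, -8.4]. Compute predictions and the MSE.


ŷ0 = (0.1)·(4) + (-1.2)·(2) + (1.5)·(-2) - 0.1 = -5.1
ŷ1 = (0.1)·(4) + (-1.2)·(-1) + (1.5)·(4) - 0.1 = 7.5
ŷ2 = (0.1)·(-2) + (-1.2)·(-3) + (1.5)·(0) - 0.1 = 3.3
ŷ3 = (0.1)·(1) + (-1.2)·(0) + (1.5)·(-5) - 0.1 = -7.5
errors² = [3.61, 1.44, 3.61, 0.81]
MSE = 9.4700/4 = 2.3675

2.3675


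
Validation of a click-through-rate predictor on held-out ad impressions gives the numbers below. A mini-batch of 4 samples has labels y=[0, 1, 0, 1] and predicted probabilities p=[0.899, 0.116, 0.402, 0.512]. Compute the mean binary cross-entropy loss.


L[0] = -ln(1-0.899) = -ln(0.101) = 2.2926
L[1] = -ln(0.116) = 2.1542
L[2] = -ln(1-0.402) = -ln(0.598) = 0.5142
L[3] = -ln(0.512) = 0.6694
mean = (2.2926 + 2.1542 + 0.5142 + 0.6694)/4 = 1.4076

1.4076


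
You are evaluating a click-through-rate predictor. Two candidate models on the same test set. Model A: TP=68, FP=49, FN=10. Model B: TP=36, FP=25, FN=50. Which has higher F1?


Model A: P=68/117=0.5812, R=68/78=0.8718, F1=2PR/(P+R)=2TP/(2TP+FP+FN)=136/195=0.6974
Model B: P=36/61=0.5902, R=36/86=0.4186, F1=2PR/(P+R)=2TP/(2TP+FP+FN)=72/147=0.4898
0.6974 > 0.4898 → Model A

Model A


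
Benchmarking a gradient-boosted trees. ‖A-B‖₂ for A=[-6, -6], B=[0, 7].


d = √((-6-0)² + (-6-7)²)
  = √(36 + 169)
  = √205 = 14.3178

14.3178


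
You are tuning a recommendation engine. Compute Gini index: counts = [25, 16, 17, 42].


Probabilities: [25/100, 16/100, 17/100, 42/100] ≈ [0.25, 0.16, 0.17, 0.42]
Σpᵢ² = (625 + 256 + 289 + 1764)/100² = 2934/10000
Gini = 1 - Σpᵢ² = 1 - 2934/10000 = 0.7066

0.7066


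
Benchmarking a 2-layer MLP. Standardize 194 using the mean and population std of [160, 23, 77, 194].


μ = 113.5, σ = 67.3888
z = (194 - 113.5)/67.3888 = 1.1946

1.1946


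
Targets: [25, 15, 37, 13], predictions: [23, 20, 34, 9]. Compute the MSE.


Squared errors: (25-23)²=4, (15-20)²=25, (37-34)²=9, (13-9)²=16
Sum = 54
MSE = 54/4 = 27/2

27/2


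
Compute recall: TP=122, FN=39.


Recall = TP/(TP+FN)
= 122/(122+39)
= 122/161 = 75.78%

75.78%


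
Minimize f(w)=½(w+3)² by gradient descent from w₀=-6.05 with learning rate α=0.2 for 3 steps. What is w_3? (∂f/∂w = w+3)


step 1: grad = -6.05+3 = -3.05; w = -6.05 - 0.2·(-3.05) = -5.44
step 2: grad = -5.44+3 = -2.44; w = -5.44 - 0.2·(-2.44) = -4.952
step 3: grad = -4.952+3 = -1.952; w = -4.952 - 0.2·(-1.952) = -4.5616

-4.5616


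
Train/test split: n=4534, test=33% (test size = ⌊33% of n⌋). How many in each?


Test = ⌊4534·33/100⌋ = 1496
Train = 4534 - 1496 = 3038

Train: 3038, Test: 1496


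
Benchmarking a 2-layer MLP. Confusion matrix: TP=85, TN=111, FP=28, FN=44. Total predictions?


Total = TP + TN + FP + FN
= 85 + 111 + 28 + 44
= 268
(Predicted positive: 113, predicted negative: 155)

268


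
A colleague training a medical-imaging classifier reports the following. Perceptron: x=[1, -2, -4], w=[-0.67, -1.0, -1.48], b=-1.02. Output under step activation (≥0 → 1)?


z = (1)·(-0.67) + (-2)·(-1.0) + (-4)·(-1.48) - 1.02
  = 6.23
step(z) = 1 (z≥0)

1


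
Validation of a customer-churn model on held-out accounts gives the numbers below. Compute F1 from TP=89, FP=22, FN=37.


Precision = 89/111 = 0.8018
Recall = 89/126 = 0.7063
F1 = 2·P·R/(P+R) = 2·TP/(2·TP+FP+FN) = 178/(178+22+37) = 178/237 = 0.7511

0.7511


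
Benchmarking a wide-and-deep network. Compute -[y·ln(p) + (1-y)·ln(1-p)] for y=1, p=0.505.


BCE = -[y·ln(p) + (1-y)·ln(1-p)]
= -1·ln(0.505) - 0
= -ln(0.505) = 0.6832

0.6832


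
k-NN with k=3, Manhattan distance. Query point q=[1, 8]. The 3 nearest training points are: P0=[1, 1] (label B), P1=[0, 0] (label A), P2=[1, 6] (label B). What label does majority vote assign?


d(q,P0) = 7  (label B)
d(q,P1) = 9  (label A)
d(q,P2) = 2  (label B)
Votes: A=1, B=2
Majority → B

B


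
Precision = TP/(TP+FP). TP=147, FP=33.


Precision = TP/(TP+FP)
= 147/(147+33)
= 147/180 = 81.67%

81.67%


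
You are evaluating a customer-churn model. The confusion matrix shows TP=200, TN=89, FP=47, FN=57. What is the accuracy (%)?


Accuracy = (TP+TN)/(TP+TN+FP+FN)
= (200+89)/(393)
= 289/393 = 73.54%

73.54%


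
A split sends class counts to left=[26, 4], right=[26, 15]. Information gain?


Parent = [52, 19], H_parent = 0.838
H_left = 0.5665 (n=30), H_right = 0.9474 (n=41)
H_children = (30/71)·0.5665 + (41/71)·0.9474 = 0.7865
IG = 0.838 - 0.7865 = 0.0515

0.0515


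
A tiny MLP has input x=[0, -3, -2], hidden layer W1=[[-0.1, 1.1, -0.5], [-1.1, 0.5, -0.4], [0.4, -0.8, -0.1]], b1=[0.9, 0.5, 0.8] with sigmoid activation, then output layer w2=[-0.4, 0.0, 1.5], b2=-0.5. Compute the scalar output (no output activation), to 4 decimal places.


z1[0] = (-0.1)·(0) + (1.1)·(-3) + (-0.5)·(-2) + 0.9 = -1.4
z1[1] = (-1.1)·(0) + (0.5)·(-3) + (-0.4)·(-2) + 0.5 = -0.2
z1[2] = (0.4)·(0) + (-0.8)·(-3) + (-0.1)·(-2) + 0.8 = 3.4
h = sigmoid(z1) = [0.1978, 0.4502, 0.9677]
output = (-0.4)·(0.1978) + (0.0)·(0.4502) + (1.5)·(0.9677) - 0.5 = 0.8724

0.8724


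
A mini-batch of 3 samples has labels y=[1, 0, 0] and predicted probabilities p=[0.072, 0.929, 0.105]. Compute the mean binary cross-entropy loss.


L[0] = -ln(0.072) = 2.6311
L[1] = -ln(1-0.929) = -ln(0.071) = 2.6451
L[2] = -ln(1-0.105) = -ln(0.895) = 0.1109
mean = (2.6311 + 2.6451 + 0.1109)/3 = 1.7957

1.7957


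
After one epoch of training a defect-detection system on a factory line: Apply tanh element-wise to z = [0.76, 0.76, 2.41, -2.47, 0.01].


tanh(0.76) = 0.6411
tanh(0.76) = 0.6411
tanh(2.41) = 0.984
tanh(-2.47) = -0.9858
tanh(0.01) = 0.01
result = [0.6411, 0.6411, 0.984, -0.9858, 0.01]

[0.6411, 0.6411, 0.984, -0.9858, 0.01]


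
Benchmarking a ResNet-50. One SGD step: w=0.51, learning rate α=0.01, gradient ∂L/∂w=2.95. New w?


w_new = w - α·∇
= 0.51 - 0.01·2.95
= 0.51 - 0.0295
= 0.4805

0.4805


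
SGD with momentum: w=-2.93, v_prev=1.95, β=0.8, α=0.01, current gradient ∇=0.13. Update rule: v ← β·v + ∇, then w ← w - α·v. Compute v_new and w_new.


v_new = 0.8·1.95 + 0.13 = 1.56 + 0.13 = 1.69
w_new = -2.93 - 0.01·1.69 = -2.93 - 0.0169 = -2.9469

v_new=1.69, w_new=-2.9469


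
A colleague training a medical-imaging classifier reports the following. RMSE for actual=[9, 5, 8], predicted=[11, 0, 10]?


MSE = 33/3 = 11
RMSE = √(33/3) = 3.3166

3.3166


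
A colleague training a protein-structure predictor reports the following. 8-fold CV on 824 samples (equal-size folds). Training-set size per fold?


Fold size = 824/8 = 103
Training per fold = 824 - 103 = 721

721


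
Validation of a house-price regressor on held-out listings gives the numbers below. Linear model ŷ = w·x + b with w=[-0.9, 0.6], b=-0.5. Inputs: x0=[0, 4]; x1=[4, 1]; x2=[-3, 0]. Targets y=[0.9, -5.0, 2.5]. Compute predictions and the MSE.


ŷ0 = (-0.9)·(0) + (0.6)·(4) - 0.5 = 1.9
ŷ1 = (-0.9)·(4) + (0.6)·(1) - 0.5 = -3.5
ŷ2 = (-0.9)·(-3) + (0.6)·(0) - 0.5 = 2.2
errors² = [1.0, 2.25, 0.09]
MSE = 3.3400/3 = 1.1133

1.1133


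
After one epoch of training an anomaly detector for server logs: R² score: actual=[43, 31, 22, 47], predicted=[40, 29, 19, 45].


ȳ = 35.75
SS_res = Σ(y-ŷ)² = 26
SS_tot = Σ(y-ȳ)² = 390.75
R² = 1 - SS_res/SS_tot = 1 - 0.0665 = 0.9335

0.9335


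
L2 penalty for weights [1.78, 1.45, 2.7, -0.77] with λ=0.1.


‖w‖₂² = (1.78)² + (1.45)² + (2.7)² + (-0.77)²
     = 3.1684 + 2.1025 + 7.29 + 0.5929
     = 13.1538
λ·‖w‖₂² = 0.1·13.1538 = 1.31538

1.31538


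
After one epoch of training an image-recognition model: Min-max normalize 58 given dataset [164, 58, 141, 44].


min=44, max=164
(58-44)/(164-44) = 14/120 = 0.1167

0.1167


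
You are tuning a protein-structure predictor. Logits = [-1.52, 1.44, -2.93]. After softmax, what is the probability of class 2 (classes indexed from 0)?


Exponentials: e^-1.52=0.2187, e^1.44=4.2207, e^-2.93=0.0534
Sum = 4.4928
Softmax = [0.0487, 0.9394, 0.0119]
p[2] = 0.0534/4.4928 = 0.0119

0.0119


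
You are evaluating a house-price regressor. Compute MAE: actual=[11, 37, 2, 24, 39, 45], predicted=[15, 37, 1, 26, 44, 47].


Absolute errors: |11-15|=4, |37-37|=0, |2-1|=1, |24-26|=2, |39-44|=5, |45-47|=2
Sum = 14
MAE = 14/6 = 7/3

7/3


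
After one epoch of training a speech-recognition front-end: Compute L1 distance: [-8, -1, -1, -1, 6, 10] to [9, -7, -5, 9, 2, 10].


d = |-8-9| + |-1+ 7| + |-1+ 5| + |-1-9| + |6-2| + |10-10|
  = 17 + 6 + 4 + 10 + 4 + 0
  = 41

41


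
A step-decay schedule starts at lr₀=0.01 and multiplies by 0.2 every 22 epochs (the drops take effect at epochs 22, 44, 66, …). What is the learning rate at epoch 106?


n_drops = ⌊106/22⌋ = 4
lr = 0.01·0.2^4 = 0.01·0.0016 = 0.000016

0.000016


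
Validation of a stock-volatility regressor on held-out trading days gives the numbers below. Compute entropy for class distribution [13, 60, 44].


Probabilities: [13/117, 60/117, 44/117] ≈ [0.1111, 0.5128, 0.3761]
H = -((13/117)·log₂(13/117) + (60/117)·log₂(60/117) + (44/117)·log₂(44/117))
  = 1.3769 bits

1.3769 bits


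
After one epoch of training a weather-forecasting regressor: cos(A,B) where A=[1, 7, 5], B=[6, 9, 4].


A·B = 1·6 + 7·9 + 5·4 = 89
‖A‖ = √75 = 8.6603, ‖B‖ = √133 = 11.5326
cos = 89/(√75·√133) = 89/√9975 = 0.8911

0.8911


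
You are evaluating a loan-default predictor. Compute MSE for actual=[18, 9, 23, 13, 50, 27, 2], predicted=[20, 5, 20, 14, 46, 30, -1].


Squared errors: (18-20)²=4, (9-5)²=16, (23-20)²=9, (13-14)²=1, (50-46)²=16, (27-30)²=9, (2+ 1)²=9
Sum = 64
MSE = 64/7 = 64/7

64/7


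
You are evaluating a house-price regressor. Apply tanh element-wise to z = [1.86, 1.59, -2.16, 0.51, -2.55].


tanh(1.86) = 0.9527
tanh(1.59) = 0.9201
tanh(-2.16) = -0.9737
tanh(0.51) = 0.4699
tanh(-2.55) = -0.9879
result = [0.9527, 0.9201, -0.9737, 0.4699, -0.9879]

[0.9527, 0.9201, -0.9737, 0.4699, -0.9879]


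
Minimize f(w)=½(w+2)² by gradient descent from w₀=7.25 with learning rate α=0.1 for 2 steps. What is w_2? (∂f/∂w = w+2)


step 1: grad = 7.25+2 = 9.25; w = 7.25 - 0.1·(9.25) = 6.325
step 2: grad = 6.325+2 = 8.325; w = 6.325 - 0.1·(8.325) = 5.4925

5.4925


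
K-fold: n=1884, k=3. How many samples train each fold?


Fold size = 1884/3 = 628
Training per fold = 1884 - 628 = 1256

1256


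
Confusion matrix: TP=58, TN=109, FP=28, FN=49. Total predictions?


Total = TP + TN + FP + FN
= 58 + 109 + 28 + 49
= 244
(Predicted positive: 86, predicted negative: 158)

244


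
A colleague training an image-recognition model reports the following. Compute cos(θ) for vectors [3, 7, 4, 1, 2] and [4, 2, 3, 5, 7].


A·B = 3·4 + 7·2 + 4·3 + 1·5 + 2·7 = 57
‖A‖ = √79 = 8.8882, ‖B‖ = √103 = 10.1489
cos = 57/(√79·√103) = 57/√8137 = 0.6319

0.6319


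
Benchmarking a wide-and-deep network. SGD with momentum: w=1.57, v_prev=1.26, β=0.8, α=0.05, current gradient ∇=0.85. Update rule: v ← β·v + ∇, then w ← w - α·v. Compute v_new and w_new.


v_new = 0.8·1.26 + 0.85 = 1.008 + 0.85 = 1.858
w_new = 1.57 - 0.05·1.858 = 1.57 - 0.0929 = 1.4771

v_new=1.858, w_new=1.4771


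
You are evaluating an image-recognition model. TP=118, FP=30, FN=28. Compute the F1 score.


Precision = 118/148 = 0.7973
Recall = 118/146 = 0.8082
F1 = 2·P·R/(P+R) = 2·TP/(2·TP+FP+FN) = 236/(236+30+28) = 236/294 = 0.8027

0.8027


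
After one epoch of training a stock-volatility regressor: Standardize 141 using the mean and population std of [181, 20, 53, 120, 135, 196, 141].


μ = 120.8571, σ = 59.3378
z = (141 - 120.8571)/59.3378 = 0.3395

0.3395


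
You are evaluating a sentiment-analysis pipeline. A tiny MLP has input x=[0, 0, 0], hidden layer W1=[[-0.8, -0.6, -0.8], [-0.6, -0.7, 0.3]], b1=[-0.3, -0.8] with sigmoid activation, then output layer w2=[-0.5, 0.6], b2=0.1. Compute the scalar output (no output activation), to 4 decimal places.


z1[0] = (-0.8)·(0) + (-0.6)·(0) + (-0.8)·(0) - 0.3 = -0.3
z1[1] = (-0.6)·(0) + (-0.7)·(0) + (0.3)·(0) - 0.8 = -0.8
h = sigmoid(z1) = [0.4256, 0.31]
output = (-0.5)·(0.4256) + (0.6)·(0.31) + 0.1 = 0.0732

0.0732


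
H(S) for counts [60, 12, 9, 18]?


Probabilities: [60/99, 12/99, 9/99, 18/99] ≈ [0.6061, 0.1212, 0.0909, 0.1818]
H = -((60/99)·log₂(60/99) + (12/99)·log₂(12/99) + (9/99)·log₂(9/99) + (18/99)·log₂(18/99))
  = 1.5685 bits

1.5685 bits


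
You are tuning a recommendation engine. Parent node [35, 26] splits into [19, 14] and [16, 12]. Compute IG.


Parent = [35, 26], H_parent = 0.9842
H_left = 0.9834 (n=33), H_right = 0.9852 (n=28)
H_children = (33/61)·0.9834 + (28/61)·0.9852 = 0.9842
IG = 0.9842 - 0.9842 = 0.0

0.0


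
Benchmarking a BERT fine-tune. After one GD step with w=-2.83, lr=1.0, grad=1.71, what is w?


w_new = w - α·∇
= -2.83 - 1.0·1.71
= -2.83 - 1.71
= -4.54

-4.54


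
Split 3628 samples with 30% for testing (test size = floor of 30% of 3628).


Test = ⌊3628·30/100⌋ = 1088
Train = 3628 - 1088 = 2540

Train: 2540, Test: 1088


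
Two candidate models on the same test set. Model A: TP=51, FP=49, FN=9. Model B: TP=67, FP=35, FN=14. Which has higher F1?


Model A: P=51/100=0.51, R=51/60=0.85, F1=2PR/(P+R)=2TP/(2TP+FP+FN)=102/160=0.6375
Model B: P=67/102=0.6569, R=67/81=0.8272, F1=2PR/(P+R)=2TP/(2TP+FP+FN)=134/183=0.7322
0.6375 < 0.7322 → Model B

Model B


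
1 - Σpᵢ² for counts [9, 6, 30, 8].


Probabilities: [9/53, 6/53, 30/53, 8/53] ≈ [0.1698, 0.1132, 0.566, 0.1509]
Σpᵢ² = (81 + 36 + 900 + 64)/53² = 1081/2809
Gini = 1 - Σpᵢ² = 1 - 1081/2809 = 0.6152

0.6152


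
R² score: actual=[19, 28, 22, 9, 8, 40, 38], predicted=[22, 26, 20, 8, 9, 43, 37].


ȳ = 23.4286
SS_res = Σ(y-ŷ)² = 29
SS_tot = Σ(y-ȳ)² = 975.71
R² = 1 - SS_res/SS_tot = 1 - 0.0297 = 0.9703

0.9703


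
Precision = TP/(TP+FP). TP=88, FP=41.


Precision = TP/(TP+FP)
= 88/(88+41)
= 88/129 = 68.22%

68.22%


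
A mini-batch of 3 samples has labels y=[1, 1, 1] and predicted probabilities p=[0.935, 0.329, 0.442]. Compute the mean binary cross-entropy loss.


L[0] = -ln(0.935) = 0.0672
L[1] = -ln(0.329) = 1.1117
L[2] = -ln(0.442) = 0.8164
mean = (0.0672 + 1.1117 + 0.8164)/3 = 0.6651

0.6651


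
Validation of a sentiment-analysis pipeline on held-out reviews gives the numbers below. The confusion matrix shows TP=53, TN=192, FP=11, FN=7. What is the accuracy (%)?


Accuracy = (TP+TN)/(TP+TN+FP+FN)
= (53+192)/(263)
= 245/263 = 93.16%

93.16%


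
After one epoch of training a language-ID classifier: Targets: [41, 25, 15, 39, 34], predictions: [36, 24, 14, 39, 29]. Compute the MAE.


Absolute errors: |41-36|=5, |25-24|=1, |15-14|=1, |39-39|=0, |34-29|=5
Sum = 12
MAE = 12/5 = 12/5

12/5


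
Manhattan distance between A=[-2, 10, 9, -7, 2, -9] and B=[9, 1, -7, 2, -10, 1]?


d = |-2-9| + |10-1| + |9+ 7| + |-7-2| + |2+ 10| + |-9-1|
  = 11 + 9 + 16 + 9 + 12 + 10
  = 67

67


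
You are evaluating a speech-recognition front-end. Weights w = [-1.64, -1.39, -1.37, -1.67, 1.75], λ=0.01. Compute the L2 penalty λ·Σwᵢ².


‖w‖₂² = (-1.64)² + (-1.39)² + (-1.37)² + (-1.67)² + (1.75)²
     = 2.6896 + 1.9321 + 1.8769 + 2.7889 + 3.0625
     = 12.35
λ·‖w‖₂² = 0.01·12.35 = 0.1235

0.1235


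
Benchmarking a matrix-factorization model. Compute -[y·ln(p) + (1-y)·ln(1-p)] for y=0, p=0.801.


BCE = -[y·ln(p) + (1-y)·ln(1-p)]
= -0 - 1·ln(1-0.801)
= -ln(0.199) = 1.6145

1.6145


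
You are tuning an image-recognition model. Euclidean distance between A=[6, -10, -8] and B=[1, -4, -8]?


d = √((6-1)² + (-10+ 4)² + (-8+ 8)²)
  = √(25 + 36 + 0)
  = √61 = 7.8102

7.8102


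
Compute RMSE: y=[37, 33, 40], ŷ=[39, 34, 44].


MSE = 21/3 = 7
RMSE = √(21/3) = 2.6458

2.6458


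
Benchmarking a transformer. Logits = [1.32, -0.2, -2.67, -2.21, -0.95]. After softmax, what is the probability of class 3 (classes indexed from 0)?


Exponentials: e^1.32=3.7434, e^-0.2=0.8187, e^-2.67=0.0693, e^-2.21=0.1097, e^-0.95=0.3867
Sum = 5.1278
Softmax = [0.73, 0.1597, 0.0135, 0.0214, 0.0754]
p[3] = 0.1097/5.1278 = 0.0214

0.0214


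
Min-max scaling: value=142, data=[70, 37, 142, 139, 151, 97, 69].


min=37, max=151
(142-37)/(151-37) = 105/114 = 0.9211

0.9211


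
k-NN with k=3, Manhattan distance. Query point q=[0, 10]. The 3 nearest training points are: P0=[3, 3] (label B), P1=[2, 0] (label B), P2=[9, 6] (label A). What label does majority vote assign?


d(q,P0) = 10  (label B)
d(q,P1) = 12  (label B)
d(q,P2) = 13  (label A)
Votes: A=1, B=2
Majority → B

B


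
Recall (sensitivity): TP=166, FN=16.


Recall = TP/(TP+FN)
= 166/(166+16)
= 166/182 = 91.21%

91.21%


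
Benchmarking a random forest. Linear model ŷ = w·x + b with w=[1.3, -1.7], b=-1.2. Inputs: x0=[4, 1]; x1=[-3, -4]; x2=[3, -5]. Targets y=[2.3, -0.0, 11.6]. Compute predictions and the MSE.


ŷ0 = (1.3)·(4) + (-1.7)·(1) - 1.2 = 2.3
ŷ1 = (1.3)·(-3) + (-1.7)·(-4) - 1.2 = 1.7
ŷ2 = (1.3)·(3) + (-1.7)·(-5) - 1.2 = 11.2
errors² = [0.0, 2.89, 0.16]
MSE = 3.0500/3 = 1.0167

1.0167


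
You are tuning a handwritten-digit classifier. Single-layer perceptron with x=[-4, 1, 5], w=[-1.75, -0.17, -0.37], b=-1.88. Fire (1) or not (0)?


z = (-4)·(-1.75) + (1)·(-0.17) + (5)·(-0.37) - 1.88
  = 3.1
step(z) = 1 (z≥0)

1


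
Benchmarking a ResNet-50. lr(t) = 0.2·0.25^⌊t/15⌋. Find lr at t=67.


n_drops = ⌊67/15⌋ = 4
lr = 0.2·0.25^4 = 0.2·0.00390625 = 0.00078125

0.00078125


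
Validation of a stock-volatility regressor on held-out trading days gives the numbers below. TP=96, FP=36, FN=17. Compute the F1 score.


Precision = 96/132 = 0.7273
Recall = 96/113 = 0.8496
F1 = 2·P·R/(P+R) = 2·TP/(2·TP+FP+FN) = 192/(192+36+17) = 192/245 = 0.7837

0.7837


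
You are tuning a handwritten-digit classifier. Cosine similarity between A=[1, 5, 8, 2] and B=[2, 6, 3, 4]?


A·B = 1·2 + 5·6 + 8·3 + 2·4 = 64
‖A‖ = √94 = 9.6954, ‖B‖ = √65 = 8.0623
cos = 64/(√94·√65) = 64/√6110 = 0.8188

0.8188


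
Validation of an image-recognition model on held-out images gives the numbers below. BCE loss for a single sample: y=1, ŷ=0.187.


BCE = -[y·ln(p) + (1-y)·ln(1-p)]
= -1·ln(0.187) - 0
= -ln(0.187) = 1.6766

1.6766


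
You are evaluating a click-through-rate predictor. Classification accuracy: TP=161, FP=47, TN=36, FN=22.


Accuracy = (TP+TN)/(TP+TN+FP+FN)
= (161+36)/(266)
= 197/266 = 74.06%

74.06%


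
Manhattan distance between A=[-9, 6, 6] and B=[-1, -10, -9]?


d = |-9+ 1| + |6+ 10| + |6+ 9|
  = 8 + 16 + 15
  = 39

39


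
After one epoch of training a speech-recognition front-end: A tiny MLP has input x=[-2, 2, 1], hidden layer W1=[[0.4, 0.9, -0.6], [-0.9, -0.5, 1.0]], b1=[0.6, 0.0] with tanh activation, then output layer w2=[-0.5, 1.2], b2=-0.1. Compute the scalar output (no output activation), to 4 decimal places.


z1[0] = (0.4)·(-2) + (0.9)·(2) + (-0.6)·(1) + 0.6 = 1.0
z1[1] = (-0.9)·(-2) + (-0.5)·(2) + (1.0)·(1) + 0.0 = 1.8
h = tanh(z1) = [0.7616, 0.9468]
output = (-0.5)·(0.7616) + (1.2)·(0.9468) - 0.1 = 0.6554

0.6554


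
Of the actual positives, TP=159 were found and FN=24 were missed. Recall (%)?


Recall = TP/(TP+FN)
= 159/(159+24)
= 159/183 = 86.89%

86.89%


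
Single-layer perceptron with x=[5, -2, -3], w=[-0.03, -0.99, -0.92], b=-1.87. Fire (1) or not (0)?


z = (5)·(-0.03) + (-2)·(-0.99) + (-3)·(-0.92) - 1.87
  = 2.72
step(z) = 1 (z≥0)

1


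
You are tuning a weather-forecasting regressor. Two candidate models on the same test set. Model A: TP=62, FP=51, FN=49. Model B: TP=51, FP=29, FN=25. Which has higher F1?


Model A: P=62/113=0.5487, R=62/111=0.5586, F1=2PR/(P+R)=2TP/(2TP+FP+FN)=124/224=0.5536
Model B: P=51/80=0.6375, R=51/76=0.6711, F1=2PR/(P+R)=2TP/(2TP+FP+FN)=102/156=0.6538
0.5536 < 0.6538 → Model B

Model B


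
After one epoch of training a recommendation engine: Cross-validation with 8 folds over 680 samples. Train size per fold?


Fold size = 680/8 = 85
Training per fold = 680 - 85 = 595

595


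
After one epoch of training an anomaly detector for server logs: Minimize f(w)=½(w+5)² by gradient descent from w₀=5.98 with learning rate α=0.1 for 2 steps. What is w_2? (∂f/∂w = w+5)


step 1: grad = 5.98+5 = 10.98; w = 5.98 - 0.1·(10.98) = 4.882
step 2: grad = 4.882+5 = 9.882; w = 4.882 - 0.1·(9.882) = 3.8938

3.8938


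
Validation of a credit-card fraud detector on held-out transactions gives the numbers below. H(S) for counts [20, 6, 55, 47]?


Probabilities: [20/128, 6/128, 55/128, 47/128] ≈ [0.1562, 0.0469, 0.4297, 0.3672]
H = -((20/128)·log₂(20/128) + (6/128)·log₂(6/128) + (55/128)·log₂(55/128) + (47/128)·log₂(47/128))
  = 1.6798 bits

1.6798 bits


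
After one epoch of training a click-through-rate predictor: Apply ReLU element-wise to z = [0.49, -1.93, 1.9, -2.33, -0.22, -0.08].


ReLU(0.49) = max(0, 0.49) = 0.49
ReLU(-1.93) = max(0, -1.93) = 0.0
ReLU(1.9) = max(0, 1.9) = 1.9
ReLU(-2.33) = max(0, -2.33) = 0.0
ReLU(-0.22) = max(0, -0.22) = 0.0
ReLU(-0.08) = max(0, -0.08) = 0.0
result = [0.49, 0.0, 1.9, 0.0, 0.0, 0.0]

[0.49, 0.0, 1.9, 0.0, 0.0, 0.0]


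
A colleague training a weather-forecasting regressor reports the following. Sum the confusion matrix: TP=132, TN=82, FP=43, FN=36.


Total = TP + TN + FP + FN
= 132 + 82 + 43 + 36
= 293
(Predicted positive: 175, predicted negative: 118)

293


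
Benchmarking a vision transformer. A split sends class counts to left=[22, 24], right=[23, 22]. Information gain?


Parent = [45, 46], H_parent = 0.9999
H_left = 0.9986 (n=46), H_right = 0.9996 (n=45)
H_children = (46/91)·0.9986 + (45/91)·0.9996 = 0.9991
IG = 0.9999 - 0.9991 = 0.0008

0.0008


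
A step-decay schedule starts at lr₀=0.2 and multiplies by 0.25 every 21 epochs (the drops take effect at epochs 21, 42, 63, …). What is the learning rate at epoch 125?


n_drops = ⌊125/21⌋ = 5
lr = 0.2·0.25^5 = 0.2·0.0009765625 = 0.0001953125

0.0001953125


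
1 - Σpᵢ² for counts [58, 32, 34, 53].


Probabilities: [58/177, 32/177, 34/177, 53/177] ≈ [0.3277, 0.1808, 0.1921, 0.2994]
Σpᵢ² = (3364 + 1024 + 1156 + 2809)/177² = 8353/31329
Gini = 1 - Σpᵢ² = 1 - 8353/31329 = 0.7334

0.7334


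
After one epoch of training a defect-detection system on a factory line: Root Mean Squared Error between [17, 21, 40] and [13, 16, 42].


MSE = 45/3 = 15
RMSE = √(45/3) = 3.873

3.873


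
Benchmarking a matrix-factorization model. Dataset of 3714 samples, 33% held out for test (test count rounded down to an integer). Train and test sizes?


Test = ⌊3714·33/100⌋ = 1225
Train = 3714 - 1225 = 2489

Train: 2489, Test: 1225


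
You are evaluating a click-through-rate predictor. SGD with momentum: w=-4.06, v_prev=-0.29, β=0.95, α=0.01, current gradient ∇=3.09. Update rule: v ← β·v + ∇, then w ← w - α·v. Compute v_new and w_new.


v_new = 0.95·-0.29 + 3.09 = -0.2755 + 3.09 = 2.8145
w_new = -4.06 - 0.01·2.8145 = -4.06 - 0.028145 = -4.088145

v_new=2.8145, w_new=-4.088145


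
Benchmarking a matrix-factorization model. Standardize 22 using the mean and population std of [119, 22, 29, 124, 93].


μ = 77.4, σ = 43.72
z = (22 - 77.4)/43.72 = -1.2672

-1.2672


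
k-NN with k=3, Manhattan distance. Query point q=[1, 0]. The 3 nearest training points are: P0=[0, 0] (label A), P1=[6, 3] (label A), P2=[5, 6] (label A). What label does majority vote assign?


d(q,P0) = 1  (label A)
d(q,P1) = 8  (label A)
d(q,P2) = 10  (label A)
Votes: A=3, B=0
Majority → A

A


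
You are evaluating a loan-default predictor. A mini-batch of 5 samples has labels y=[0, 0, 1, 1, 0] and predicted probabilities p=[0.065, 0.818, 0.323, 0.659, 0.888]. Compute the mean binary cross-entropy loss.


L[0] = -ln(1-0.065) = -ln(0.935) = 0.0672
L[1] = -ln(1-0.818) = -ln(0.182) = 1.7037
L[2] = -ln(0.323) = 1.1301
L[3] = -ln(0.659) = 0.417
L[4] = -ln(1-0.888) = -ln(0.112) = 2.1893
mean = (0.0672 + 1.7037 + 1.1301 + 0.417 + 2.1893)/5 = 1.1015

1.1015


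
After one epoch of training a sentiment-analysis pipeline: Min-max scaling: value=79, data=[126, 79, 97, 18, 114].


min=18, max=126
(79-18)/(126-18) = 61/108 = 0.5648

0.5648


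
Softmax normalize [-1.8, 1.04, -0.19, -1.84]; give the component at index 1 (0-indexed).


Exponentials: e^-1.8=0.1653, e^1.04=2.8292, e^-0.19=0.827, e^-1.84=0.1588
Sum = 3.9803
Softmax = [0.0415, 0.7108, 0.2078, 0.0399]
p[1] = 2.8292/3.9803 = 0.7108

0.7108


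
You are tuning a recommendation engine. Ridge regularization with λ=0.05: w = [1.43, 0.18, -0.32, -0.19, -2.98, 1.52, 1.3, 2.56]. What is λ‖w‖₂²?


‖w‖₂² = (1.43)² + (0.18)² + (-0.32)² + (-0.19)² + (-2.98)² + (1.52)² + (1.3)² + (2.56)²
     = 2.0449 + 0.0324 + 0.1024 + 0.0361 + 8.8804 + 2.3104 + 1.69 + 6.5536
     = 21.6502
λ·‖w‖₂² = 0.05·21.6502 = 1.08251

1.08251


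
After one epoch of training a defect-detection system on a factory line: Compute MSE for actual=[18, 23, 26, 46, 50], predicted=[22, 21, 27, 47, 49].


Squared errors: (18-22)²=16, (23-21)²=4, (26-27)²=1, (46-47)²=1, (50-49)²=1
Sum = 23
MSE = 23/5 = 23/5

23/5


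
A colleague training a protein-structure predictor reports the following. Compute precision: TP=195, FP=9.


Precision = TP/(TP+FP)
= 195/(195+9)
= 195/204 = 95.59%

95.59%


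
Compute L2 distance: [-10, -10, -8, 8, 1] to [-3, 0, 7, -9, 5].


d = √((-10+ 3)² + (-10-0)² + (-8-7)² + (8+ 9)² + (1-5)²)
  = √(49 + 100 + 225 + 289 + 16)
  = √679 = 26.0576

26.0576


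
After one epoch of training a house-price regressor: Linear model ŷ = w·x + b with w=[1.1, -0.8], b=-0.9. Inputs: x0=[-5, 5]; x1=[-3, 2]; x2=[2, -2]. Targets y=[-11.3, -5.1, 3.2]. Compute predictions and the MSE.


ŷ0 = (1.1)·(-5) + (-0.8)·(5) - 0.9 = -10.4
ŷ1 = (1.1)·(-3) + (-0.8)·(2) - 0.9 = -5.8
ŷ2 = (1.1)·(2) + (-0.8)·(-2) - 0.9 = 2.9
errors² = [0.81, 0.49, 0.09]
MSE = 1.3900/3 = 0.4633

0.4633


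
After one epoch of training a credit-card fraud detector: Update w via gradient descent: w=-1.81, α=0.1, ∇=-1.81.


w_new = w - α·∇
= -1.81 - 0.1·-1.81
= -1.81 + 0.181
= -1.629

-1.629


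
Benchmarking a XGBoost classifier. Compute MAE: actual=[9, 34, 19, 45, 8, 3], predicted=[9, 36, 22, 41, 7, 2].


Absolute errors: |9-9|=0, |34-36|=2, |19-22|=3, |45-41|=4, |8-7|=1, |3-2|=1
Sum = 11
MAE = 11/6 = 11/6

11/6


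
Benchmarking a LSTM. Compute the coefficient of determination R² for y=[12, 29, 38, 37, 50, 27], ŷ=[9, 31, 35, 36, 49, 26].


ȳ = 32.1667
SS_res = Σ(y-ŷ)² = 25
SS_tot = Σ(y-ȳ)² = 818.83
R² = 1 - SS_res/SS_tot = 1 - 0.0305 = 0.9695

0.9695


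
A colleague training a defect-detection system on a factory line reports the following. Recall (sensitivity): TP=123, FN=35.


Recall = TP/(TP+FN)
= 123/(123+35)
= 123/158 = 77.85%

77.85%


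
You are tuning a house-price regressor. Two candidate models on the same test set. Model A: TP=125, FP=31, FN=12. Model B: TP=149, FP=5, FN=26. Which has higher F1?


Model A: P=125/156=0.8013, R=125/137=0.9124, F1=2PR/(P+R)=2TP/(2TP+FP+FN)=250/293=0.8532
Model B: P=149/154=0.9675, R=149/175=0.8514, F1=2PR/(P+R)=2TP/(2TP+FP+FN)=298/329=0.9058
0.8532 < 0.9058 → Model B

Model B


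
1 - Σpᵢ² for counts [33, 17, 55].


Probabilities: [33/105, 17/105, 55/105] ≈ [0.3143, 0.1619, 0.5238]
Σpᵢ² = (1089 + 289 + 3025)/105² = 4403/11025
Gini = 1 - Σpᵢ² = 1 - 4403/11025 = 0.6006

0.6006


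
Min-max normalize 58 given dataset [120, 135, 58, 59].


min=58, max=135
(58-58)/(135-58) = 0/77 = 0.0

0.0


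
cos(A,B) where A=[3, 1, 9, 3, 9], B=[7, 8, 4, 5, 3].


A·B = 3·7 + 1·8 + 9·4 + 3·5 + 9·3 = 107
‖A‖ = √181 = 13.4536, ‖B‖ = √163 = 12.7671
cos = 107/(√181·√163) = 107/√29503 = 0.6229

0.6229


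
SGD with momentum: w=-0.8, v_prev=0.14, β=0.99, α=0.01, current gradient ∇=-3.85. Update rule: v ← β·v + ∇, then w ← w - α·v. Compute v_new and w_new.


v_new = 0.99·0.14 - 3.85 = 0.1386 - 3.85 = -3.7114
w_new = -0.8 - 0.01·-3.7114 = -0.8 + 0.037114 = -0.762886

v_new=-3.7114, w_new=-0.762886


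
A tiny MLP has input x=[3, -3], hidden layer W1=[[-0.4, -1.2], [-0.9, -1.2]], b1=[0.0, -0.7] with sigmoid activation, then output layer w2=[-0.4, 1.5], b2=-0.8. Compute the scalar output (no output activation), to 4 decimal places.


z1[0] = (-0.4)·(3) + (-1.2)·(-3) + 0.0 = 2.4
z1[1] = (-0.9)·(3) + (-1.2)·(-3) - 0.7 = 0.2
h = sigmoid(z1) = [0.9168, 0.5498]
output = (-0.4)·(0.9168) + (1.5)·(0.5498) - 0.8 = -0.342

-0.342


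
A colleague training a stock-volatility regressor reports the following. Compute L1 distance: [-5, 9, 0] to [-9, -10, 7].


d = |-5+ 9| + |9+ 10| + |0-7|
  = 4 + 19 + 7
  = 30

30


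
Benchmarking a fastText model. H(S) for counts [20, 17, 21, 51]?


Probabilities: [20/109, 17/109, 21/109, 51/109] ≈ [0.1835, 0.156, 0.1927, 0.4679]
H = -((20/109)·log₂(20/109) + (17/109)·log₂(17/109) + (21/109)·log₂(21/109) + (51/109)·log₂(51/109))
  = 1.8374 bits

1.8374 bits


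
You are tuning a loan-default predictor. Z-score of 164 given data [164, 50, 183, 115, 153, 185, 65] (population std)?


μ = 130.7143, σ = 51.2214
z = (164 - 130.7143)/51.2214 = 0.6498

0.6498


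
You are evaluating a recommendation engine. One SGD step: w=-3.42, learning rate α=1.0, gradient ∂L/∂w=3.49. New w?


w_new = w - α·∇
= -3.42 - 1.0·3.49
= -3.42 - 3.49
= -6.91

-6.91


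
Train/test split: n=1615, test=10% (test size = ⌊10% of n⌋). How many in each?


Test = ⌊1615·10/100⌋ = 161
Train = 1615 - 161 = 1454

Train: 1454, Test: 161


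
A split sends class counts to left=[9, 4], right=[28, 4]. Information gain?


Parent = [37, 8], H_parent = 0.6752
H_left = 0.8905 (n=13), H_right = 0.5436 (n=32)
H_children = (13/45)·0.8905 + (32/45)·0.5436 = 0.6438
IG = 0.6752 - 0.6438 = 0.0314

0.0314


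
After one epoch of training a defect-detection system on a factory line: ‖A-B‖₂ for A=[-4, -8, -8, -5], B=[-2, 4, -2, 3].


d = √((-4+ 2)² + (-8-4)² + (-8+ 2)² + (-5-3)²)
  = √(4 + 144 + 36 + 64)
  = √248 = 15.748

15.748


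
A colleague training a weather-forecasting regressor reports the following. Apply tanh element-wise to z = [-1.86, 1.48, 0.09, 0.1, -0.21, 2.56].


tanh(-1.86) = -0.9527
tanh(1.48) = 0.9015
tanh(0.09) = 0.0898
tanh(0.1) = 0.0997
tanh(-0.21) = -0.207
tanh(2.56) = 0.9881
result = [-0.9527, 0.9015, 0.0898, 0.0997, -0.207, 0.9881]

[-0.9527, 0.9015, 0.0898, 0.0997, -0.207, 0.9881]


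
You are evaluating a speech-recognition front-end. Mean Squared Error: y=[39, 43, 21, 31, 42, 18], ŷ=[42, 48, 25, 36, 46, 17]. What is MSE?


Squared errors: (39-42)²=9, (43-48)²=25, (21-25)²=16, (31-36)²=25, (42-46)²=16, (18-17)²=1
Sum = 92
MSE = 92/6 = 46/3

46/3


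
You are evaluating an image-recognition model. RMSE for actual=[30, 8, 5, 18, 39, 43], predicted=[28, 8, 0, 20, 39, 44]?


MSE = 34/6 = 5.6667
RMSE = √(34/6) = 2.3805

2.3805


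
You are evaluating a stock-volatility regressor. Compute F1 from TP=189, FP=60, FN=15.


Precision = 189/249 = 0.759
Recall = 189/204 = 0.9265
F1 = 2·P·R/(P+R) = 2·TP/(2·TP+FP+FN) = 378/(378+60+15) = 378/453 = 0.8344

0.8344


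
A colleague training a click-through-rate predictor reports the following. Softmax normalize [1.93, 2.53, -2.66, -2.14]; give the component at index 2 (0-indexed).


Exponentials: e^1.93=6.8895, e^2.53=12.5535, e^-2.66=0.0699, e^-2.14=0.1177
Sum = 19.6306
Softmax = [0.351, 0.6395, 0.0036, 0.006]
p[2] = 0.0699/19.6306 = 0.0036

0.0036


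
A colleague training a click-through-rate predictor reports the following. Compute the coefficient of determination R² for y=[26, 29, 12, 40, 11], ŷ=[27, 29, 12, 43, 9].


ȳ = 23.6
SS_res = Σ(y-ŷ)² = 14
SS_tot = Σ(y-ȳ)² = 597.2
R² = 1 - SS_res/SS_tot = 1 - 0.0234 = 0.9766

0.9766


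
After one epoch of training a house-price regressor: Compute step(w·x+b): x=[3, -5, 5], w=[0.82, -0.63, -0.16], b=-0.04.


z = (3)·(0.82) + (-5)·(-0.63) + (5)·(-0.16) - 0.04
  = 4.77
step(z) = 1 (z≥0)

1


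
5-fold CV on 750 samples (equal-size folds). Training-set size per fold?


Fold size = 750/5 = 150
Training per fold = 750 - 150 = 600

600


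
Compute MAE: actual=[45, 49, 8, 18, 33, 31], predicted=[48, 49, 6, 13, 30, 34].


Absolute errors: |45-48|=3, |49-49|=0, |8-6|=2, |18-13|=5, |33-30|=3, |31-34|=3
Sum = 16
MAE = 16/6 = 8/3

8/3
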